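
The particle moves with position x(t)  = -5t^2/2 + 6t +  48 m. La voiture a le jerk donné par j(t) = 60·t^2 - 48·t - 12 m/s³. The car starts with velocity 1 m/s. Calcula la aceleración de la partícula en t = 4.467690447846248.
Debemos derivar nuestra ecuación de la posición x(t) = -5·t^2/2 + 6·t + 48 2 veces. Derivando la posición, obtenemos la velocidad: v(t) = 6 - 5·t. Tomando d/dt de v(t), encontramos a(t) = -5. Usando a(t) = -5 y sustituyendo t = 4.467690447846248, encontramos a = -5.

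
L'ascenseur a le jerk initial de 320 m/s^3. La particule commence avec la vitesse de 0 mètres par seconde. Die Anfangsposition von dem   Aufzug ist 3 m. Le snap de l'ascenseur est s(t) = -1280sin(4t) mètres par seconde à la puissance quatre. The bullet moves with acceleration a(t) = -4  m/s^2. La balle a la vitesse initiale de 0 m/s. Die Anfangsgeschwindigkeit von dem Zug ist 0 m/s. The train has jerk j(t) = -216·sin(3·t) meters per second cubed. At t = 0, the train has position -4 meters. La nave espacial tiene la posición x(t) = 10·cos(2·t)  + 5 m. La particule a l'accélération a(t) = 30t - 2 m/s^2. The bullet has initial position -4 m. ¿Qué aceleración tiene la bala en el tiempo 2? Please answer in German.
Wir haben die Beschleunigung a(t) = -4. Durch Einsetzen von t = 2: a(2) = -4.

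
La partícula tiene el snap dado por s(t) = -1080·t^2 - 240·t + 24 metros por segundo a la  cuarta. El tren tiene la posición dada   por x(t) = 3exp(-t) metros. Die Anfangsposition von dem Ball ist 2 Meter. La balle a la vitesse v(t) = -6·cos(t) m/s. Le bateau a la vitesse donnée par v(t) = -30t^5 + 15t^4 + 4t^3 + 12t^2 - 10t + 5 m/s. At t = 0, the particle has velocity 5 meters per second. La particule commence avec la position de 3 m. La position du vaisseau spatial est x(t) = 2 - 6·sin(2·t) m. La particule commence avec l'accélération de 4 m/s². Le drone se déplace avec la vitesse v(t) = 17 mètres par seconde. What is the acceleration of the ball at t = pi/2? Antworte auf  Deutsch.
Ausgehend von der Geschwindigkeit v(t) = -6·cos(t), nehmen wir 1 Ableitung. Durch Ableiten von der Geschwindigkeit erhalten wir die Beschleunigung: a(t) = 6·sin(t). Mit a(t) = 6·sin(t) und Einsetzen von t = pi/2, finden wir a = 6.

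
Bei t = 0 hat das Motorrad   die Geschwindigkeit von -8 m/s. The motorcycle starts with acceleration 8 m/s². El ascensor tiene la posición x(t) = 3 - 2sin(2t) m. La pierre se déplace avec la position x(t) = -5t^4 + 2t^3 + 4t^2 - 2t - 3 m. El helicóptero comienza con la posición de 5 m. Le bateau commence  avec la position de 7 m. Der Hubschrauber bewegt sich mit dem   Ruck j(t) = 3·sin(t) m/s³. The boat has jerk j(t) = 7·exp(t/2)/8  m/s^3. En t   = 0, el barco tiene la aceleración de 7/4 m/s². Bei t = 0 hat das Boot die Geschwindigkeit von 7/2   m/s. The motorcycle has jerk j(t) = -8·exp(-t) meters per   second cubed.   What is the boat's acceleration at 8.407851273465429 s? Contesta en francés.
Nous devons intégrer notre équation du jerk j(t) = 7·exp(t/2)/8 1 fois. En prenant ∫j(t)dt et en appliquant a(0) = 7/4, nous trouvons a(t) = 7·exp(t/2)/4. En utilisant a(t) = 7·exp(t/2)/4 et en substituant t = 8.407851273465429, nous trouvons a = 117.160105761388.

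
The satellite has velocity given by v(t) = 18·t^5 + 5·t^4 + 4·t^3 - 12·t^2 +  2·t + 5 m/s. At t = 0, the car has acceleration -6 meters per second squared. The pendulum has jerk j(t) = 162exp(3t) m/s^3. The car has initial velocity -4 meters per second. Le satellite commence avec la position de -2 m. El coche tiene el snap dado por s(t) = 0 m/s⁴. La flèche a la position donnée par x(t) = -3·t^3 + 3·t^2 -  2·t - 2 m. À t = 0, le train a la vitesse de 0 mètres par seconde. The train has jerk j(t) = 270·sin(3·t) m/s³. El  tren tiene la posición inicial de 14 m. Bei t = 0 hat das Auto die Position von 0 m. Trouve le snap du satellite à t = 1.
En partant de la vitesse v(t) = 18·t^5 + 5·t^4 + 4·t^3 - 12·t^2 + 2·t + 5, nous prenons 3 dérivées. La dérivée de la vitesse donne l'accélération: a(t) = 90·t^4 + 20·t^3 + 12·t^2 - 24·t + 2. En dérivant l'accélération, nous obtenons le jerk: j(t) = 360·t^3 + 60·t^2 + 24·t - 24. En dérivant le jerk, nous obtenons le snap: s(t) = 1080·t^2 + 120·t + 24. Nous avons le snap s(t) = 1080·t^2 + 120·t + 24. En substituant t = 1: s(1) = 1224.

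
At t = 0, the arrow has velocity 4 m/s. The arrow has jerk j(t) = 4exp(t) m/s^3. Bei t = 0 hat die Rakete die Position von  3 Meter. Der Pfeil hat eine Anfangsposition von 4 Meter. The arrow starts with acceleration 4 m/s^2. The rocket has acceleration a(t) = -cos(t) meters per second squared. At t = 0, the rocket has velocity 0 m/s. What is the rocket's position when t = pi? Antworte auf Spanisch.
Necesitamos integrar nuestra ecuación de la aceleración a(t) = -cos(t) 2 veces. Tomando ∫a(t)dt y aplicando v(0) = 0, encontramos v(t) = -sin(t). La antiderivada de la velocidad, con x(0) = 3, da la posición: x(t) = cos(t) + 2. Usando x(t) = cos(t) + 2 y sustituyendo t = pi, encontramos x = 1.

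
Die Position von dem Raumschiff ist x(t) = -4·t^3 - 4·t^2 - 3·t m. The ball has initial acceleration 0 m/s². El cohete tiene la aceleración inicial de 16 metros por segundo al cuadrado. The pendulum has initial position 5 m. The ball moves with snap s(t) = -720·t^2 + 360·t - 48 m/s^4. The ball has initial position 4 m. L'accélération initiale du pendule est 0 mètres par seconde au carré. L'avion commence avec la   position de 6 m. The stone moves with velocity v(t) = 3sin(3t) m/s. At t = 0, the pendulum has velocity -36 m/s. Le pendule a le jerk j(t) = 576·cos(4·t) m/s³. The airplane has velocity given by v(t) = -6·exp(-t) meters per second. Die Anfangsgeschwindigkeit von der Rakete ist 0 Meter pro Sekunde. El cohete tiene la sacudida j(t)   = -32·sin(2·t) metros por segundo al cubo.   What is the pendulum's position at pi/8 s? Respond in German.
Um dies zu lösen, müssen wir 3 Integrale unserer Gleichung für den Ruck j(t) = 576·cos(4·t) finden. Durch Integration von dem Ruck und Verwendung der Anfangsbedingung a(0) = 0, erhalten wir a(t) = 144·sin(4·t). Mit ∫a(t)dt und Anwendung von v(0) = -36, finden wir v(t) = -36·cos(4·t). Das Integral von der Geschwindigkeit ist die Position. Mit x(0) = 5 erhalten wir x(t) = 5 - 9·sin(4·t). Mit x(t) = 5 - 9·sin(4·t) und Einsetzen von t = pi/8, finden wir x = -4.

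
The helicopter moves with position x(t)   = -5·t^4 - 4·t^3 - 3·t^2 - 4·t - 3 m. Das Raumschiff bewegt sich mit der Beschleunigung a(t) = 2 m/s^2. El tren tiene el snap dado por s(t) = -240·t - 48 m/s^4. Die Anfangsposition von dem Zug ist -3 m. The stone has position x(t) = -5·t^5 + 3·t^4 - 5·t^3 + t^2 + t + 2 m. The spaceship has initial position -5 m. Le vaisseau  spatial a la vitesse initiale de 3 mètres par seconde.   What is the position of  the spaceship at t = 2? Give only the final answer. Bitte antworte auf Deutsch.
Bei t = 2, x = 5.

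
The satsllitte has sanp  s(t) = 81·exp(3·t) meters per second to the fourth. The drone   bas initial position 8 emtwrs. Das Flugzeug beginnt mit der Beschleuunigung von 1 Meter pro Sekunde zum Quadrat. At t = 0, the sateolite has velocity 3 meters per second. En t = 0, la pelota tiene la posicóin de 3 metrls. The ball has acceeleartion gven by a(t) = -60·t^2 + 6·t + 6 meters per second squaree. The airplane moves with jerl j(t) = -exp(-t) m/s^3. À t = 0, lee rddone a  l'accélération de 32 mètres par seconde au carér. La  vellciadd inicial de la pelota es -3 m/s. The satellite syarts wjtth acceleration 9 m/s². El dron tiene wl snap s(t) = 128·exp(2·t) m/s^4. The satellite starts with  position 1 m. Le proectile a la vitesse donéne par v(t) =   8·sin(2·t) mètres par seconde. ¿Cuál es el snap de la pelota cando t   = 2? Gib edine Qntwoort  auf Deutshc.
Ausgehend von der Beschleunigung a(t) = -60·t^2 + 6·t + 6, nehmen wir 2 Ableitungen. Durch Ableiten von der Beschleunigung erhalten wir den Ruck: j(t) = 6 - 120·t. Durch Ableiten von dem Ruck erhalten wir den Snap: s(t) = -120. Mit s(t) = -120 und Einsetzen von t = 2, finden wir s = -120.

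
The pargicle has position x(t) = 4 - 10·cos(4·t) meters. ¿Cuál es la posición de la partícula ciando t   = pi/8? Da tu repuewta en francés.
Nous avons la position x(t) = 4 - 10·cos(4·t). En substituant t = pi/8: x(pi/8) = 4.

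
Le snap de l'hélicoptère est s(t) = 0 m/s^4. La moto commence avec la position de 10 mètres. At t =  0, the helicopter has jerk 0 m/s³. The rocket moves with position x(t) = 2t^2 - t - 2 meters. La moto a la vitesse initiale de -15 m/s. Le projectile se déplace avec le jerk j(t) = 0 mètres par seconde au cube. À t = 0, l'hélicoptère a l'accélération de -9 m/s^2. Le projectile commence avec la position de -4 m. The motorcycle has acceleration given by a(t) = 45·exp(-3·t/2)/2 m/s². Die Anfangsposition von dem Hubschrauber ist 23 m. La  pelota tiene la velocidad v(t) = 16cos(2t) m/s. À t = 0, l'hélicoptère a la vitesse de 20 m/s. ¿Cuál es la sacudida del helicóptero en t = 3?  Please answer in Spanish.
Necesitamos integrar nuestra ecuación del snap s(t) = 0 1 vez. Tomando ∫s(t)dt y aplicando j(0) = 0, encontramos j(t) = 0. De la ecuación de la sacudida j(t) = 0, sustituimos t = 3 para obtener j = 0.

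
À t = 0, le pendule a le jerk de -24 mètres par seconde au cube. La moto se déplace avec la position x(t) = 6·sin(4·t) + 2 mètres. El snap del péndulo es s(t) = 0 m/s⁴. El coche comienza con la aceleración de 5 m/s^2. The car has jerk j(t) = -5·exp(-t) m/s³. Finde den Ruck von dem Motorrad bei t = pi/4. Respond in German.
Wir müssen unsere Gleichung für die Position x(t) = 6·sin(4·t) + 2 3-mal ableiten. Die Ableitung von der Position ergibt die Geschwindigkeit: v(t) = 24·cos(4·t). Mit d/dt von v(t) finden wir a(t) = -96·sin(4·t). Durch Ableiten von der Beschleunigung erhalten wir den Ruck: j(t) = -384·cos(4·t). Aus der Gleichung für den Ruck j(t) = -384·cos(4·t), setzen wir t = pi/4 ein und erhalten j = 384.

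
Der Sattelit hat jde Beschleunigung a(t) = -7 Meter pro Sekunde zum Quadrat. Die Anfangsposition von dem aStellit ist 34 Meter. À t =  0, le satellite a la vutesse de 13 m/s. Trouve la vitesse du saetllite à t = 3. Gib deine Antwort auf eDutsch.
Ausgehend von der Beschleunigung a(t) = -7, nehmen wir 1 Integral. Die Stammfunktion von der Beschleunigung ist die Geschwindigkeit. Mit v(0) = 13 erhalten wir v(t) = 13 - 7·t. Mit v(t) = 13 - 7·t und Einsetzen von t = 3, finden wir v = -8.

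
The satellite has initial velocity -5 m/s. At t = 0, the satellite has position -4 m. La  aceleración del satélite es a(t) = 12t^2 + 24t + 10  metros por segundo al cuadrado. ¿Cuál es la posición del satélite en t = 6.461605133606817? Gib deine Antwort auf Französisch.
Pour résoudre ceci, nous devons prendre 2 intégrales de notre équation de l'accélération a(t) = 12·t^2 + 24·t + 10. L'intégrale de l'accélération, avec v(0) = -5, donne la vitesse: v(t) = 4·t^3 + 12·t^2 + 10·t - 5. La primitive de la vitesse est la position. En utilisant x(0) = -4, nous obtenons x(t) = t^4 + 4·t^3 + 5·t^2 - 5·t - 4. Nous avons la position x(t) = t^4 + 4·t^3 + 5·t^2 - 5·t - 4. En substituant t = 6.461605133606817: x(6.461605133606817) = 2994.86021096343.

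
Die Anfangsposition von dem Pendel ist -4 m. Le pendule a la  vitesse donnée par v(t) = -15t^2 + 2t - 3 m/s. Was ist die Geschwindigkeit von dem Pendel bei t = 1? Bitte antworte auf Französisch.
Nous avons la vitesse v(t) = -15·t^2 + 2·t - 3. En substituant t = 1: v(1) = -16.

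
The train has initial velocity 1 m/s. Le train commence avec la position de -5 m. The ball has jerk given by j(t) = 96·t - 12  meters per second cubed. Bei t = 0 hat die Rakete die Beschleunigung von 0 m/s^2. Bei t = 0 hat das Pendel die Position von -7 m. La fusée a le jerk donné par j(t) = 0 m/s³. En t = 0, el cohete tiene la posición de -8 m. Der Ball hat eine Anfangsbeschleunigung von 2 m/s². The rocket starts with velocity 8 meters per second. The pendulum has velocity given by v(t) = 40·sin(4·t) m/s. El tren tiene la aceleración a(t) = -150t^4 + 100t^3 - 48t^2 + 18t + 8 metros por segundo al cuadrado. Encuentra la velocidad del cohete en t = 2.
Para resolver esto, necesitamos tomar 2 antiderivadas de nuestra ecuación de la sacudida j(t) = 0. Tomando ∫j(t)dt y aplicando a(0) = 0, encontramos a(t) = 0. La integral de la aceleración es la velocidad. Usando v(0) = 8, obtenemos v(t) = 8. Usando v(t) = 8 y sustituyendo t = 2, encontramos v = 8.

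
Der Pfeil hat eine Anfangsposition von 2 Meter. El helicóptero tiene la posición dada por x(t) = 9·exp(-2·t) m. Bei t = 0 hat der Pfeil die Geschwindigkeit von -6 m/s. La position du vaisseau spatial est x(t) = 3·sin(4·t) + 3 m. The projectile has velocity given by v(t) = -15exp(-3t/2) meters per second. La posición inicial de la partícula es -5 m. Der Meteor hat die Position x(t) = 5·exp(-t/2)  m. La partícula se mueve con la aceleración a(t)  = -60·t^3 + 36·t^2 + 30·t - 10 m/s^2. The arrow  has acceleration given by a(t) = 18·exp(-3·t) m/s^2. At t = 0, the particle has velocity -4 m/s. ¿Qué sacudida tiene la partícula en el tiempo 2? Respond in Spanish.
Para resolver esto, necesitamos tomar 1 derivada de nuestra ecuación de la aceleración a(t) = -60·t^3 + 36·t^2 + 30·t - 10. Derivando la aceleración, obtenemos la sacudida: j(t) = -180·t^2 + 72·t + 30. Usando j(t) = -180·t^2 + 72·t + 30 y sustituyendo t = 2, encontramos j = -546.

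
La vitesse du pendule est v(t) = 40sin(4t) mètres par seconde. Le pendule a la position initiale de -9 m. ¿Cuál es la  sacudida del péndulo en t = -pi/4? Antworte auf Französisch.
Nous devons dériver notre équation de la vitesse v(t) = 40·sin(4·t) 2 fois. En prenant d/dt de v(t), nous trouvons a(t) = 160·cos(4·t). En prenant d/dt de a(t), nous trouvons j(t) = -640·sin(4·t). En utilisant j(t) = -640·sin(4·t) et en substituant t = -pi/4, nous trouvons j = 0.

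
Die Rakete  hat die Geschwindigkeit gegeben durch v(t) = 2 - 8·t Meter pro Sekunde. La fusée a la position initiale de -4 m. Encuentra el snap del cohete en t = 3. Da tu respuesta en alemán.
Ausgehend von der Geschwindigkeit v(t) = 2 - 8·t, nehmen wir 3 Ableitungen. Die Ableitung von der Geschwindigkeit ergibt die Beschleunigung: a(t) = -8. Die Ableitung von der Beschleunigung ergibt den Ruck: j(t) = 0. Mit d/dt von j(t) finden wir s(t) = 0. Aus der Gleichung für den Snap s(t) = 0, setzen wir t = 3 ein und erhalten s = 0.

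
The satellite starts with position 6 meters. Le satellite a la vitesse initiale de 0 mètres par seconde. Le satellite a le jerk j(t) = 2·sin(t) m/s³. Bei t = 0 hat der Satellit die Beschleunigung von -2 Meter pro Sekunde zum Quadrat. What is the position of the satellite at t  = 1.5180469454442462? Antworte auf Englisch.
To find the answer, we compute 3 antiderivatives of j(t) = 2·sin(t). Taking ∫j(t)dt and applying a(0) = -2, we find a(t) = -2·cos(t). Taking ∫a(t)dt and applying v(0) = 0, we find v(t) = -2·sin(t). The integral of velocity is position. Using x(0) = 6, we get x(t) = 2·cos(t) + 4. We have position x(t) = 2·cos(t) + 4. Substituting t = 1.5180469454442462: x(1.5180469454442462) = 4.10544984450499.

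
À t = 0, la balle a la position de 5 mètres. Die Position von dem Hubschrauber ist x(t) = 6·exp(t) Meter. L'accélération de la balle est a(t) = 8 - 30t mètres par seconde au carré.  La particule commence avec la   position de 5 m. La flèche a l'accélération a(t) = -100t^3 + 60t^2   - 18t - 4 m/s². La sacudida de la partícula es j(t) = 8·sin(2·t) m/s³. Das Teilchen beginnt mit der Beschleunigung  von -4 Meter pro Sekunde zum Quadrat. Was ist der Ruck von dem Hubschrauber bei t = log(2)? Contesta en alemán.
Wir müssen unsere Gleichung für die Position x(t) = 6·exp(t) 3-mal ableiten. Durch Ableiten von der Position erhalten wir die Geschwindigkeit: v(t) = 6·exp(t). Die Ableitung von der Geschwindigkeit ergibt die Beschleunigung: a(t) = 6·exp(t). Mit d/dt von a(t) finden wir j(t) = 6·exp(t). Wir haben den Ruck j(t) = 6·exp(t). Durch Einsetzen von t = log(2): j(log(2)) = 12.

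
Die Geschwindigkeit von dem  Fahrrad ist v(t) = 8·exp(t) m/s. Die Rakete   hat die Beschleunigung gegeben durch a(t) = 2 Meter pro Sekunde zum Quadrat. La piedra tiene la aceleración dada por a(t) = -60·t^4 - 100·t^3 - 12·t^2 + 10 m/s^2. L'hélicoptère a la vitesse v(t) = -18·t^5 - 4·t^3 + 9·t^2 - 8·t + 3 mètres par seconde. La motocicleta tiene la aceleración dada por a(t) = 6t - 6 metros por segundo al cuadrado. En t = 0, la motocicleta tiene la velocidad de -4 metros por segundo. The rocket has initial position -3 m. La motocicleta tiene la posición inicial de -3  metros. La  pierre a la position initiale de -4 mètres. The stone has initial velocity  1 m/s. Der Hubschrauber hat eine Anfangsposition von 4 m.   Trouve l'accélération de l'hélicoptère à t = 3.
En partant de la vitesse v(t) = -18·t^5 - 4·t^3 + 9·t^2 - 8·t + 3, nous prenons 1 dérivée. En prenant d/dt de v(t), nous trouvons a(t) = -90·t^4 - 12·t^2 + 18·t - 8. En utilisant a(t) = -90·t^4 - 12·t^2 + 18·t - 8 et en substituant t = 3, nous trouvons a = -7352.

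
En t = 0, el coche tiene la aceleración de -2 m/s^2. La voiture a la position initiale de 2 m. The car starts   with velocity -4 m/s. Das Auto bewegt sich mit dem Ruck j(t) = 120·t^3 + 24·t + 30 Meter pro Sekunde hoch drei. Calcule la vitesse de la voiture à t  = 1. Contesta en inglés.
Starting from jerk j(t) = 120·t^3 + 24·t + 30, we take 2 integrals. Finding the antiderivative of j(t) and using a(0) = -2: a(t) = 30·t^4 + 12·t^2 + 30·t - 2. The antiderivative of acceleration, with v(0) = -4, gives velocity: v(t) = 6·t^5 + 4·t^3 + 15·t^2 - 2·t - 4. Using v(t) = 6·t^5 + 4·t^3 + 15·t^2 - 2·t - 4 and substituting t = 1, we find v = 19.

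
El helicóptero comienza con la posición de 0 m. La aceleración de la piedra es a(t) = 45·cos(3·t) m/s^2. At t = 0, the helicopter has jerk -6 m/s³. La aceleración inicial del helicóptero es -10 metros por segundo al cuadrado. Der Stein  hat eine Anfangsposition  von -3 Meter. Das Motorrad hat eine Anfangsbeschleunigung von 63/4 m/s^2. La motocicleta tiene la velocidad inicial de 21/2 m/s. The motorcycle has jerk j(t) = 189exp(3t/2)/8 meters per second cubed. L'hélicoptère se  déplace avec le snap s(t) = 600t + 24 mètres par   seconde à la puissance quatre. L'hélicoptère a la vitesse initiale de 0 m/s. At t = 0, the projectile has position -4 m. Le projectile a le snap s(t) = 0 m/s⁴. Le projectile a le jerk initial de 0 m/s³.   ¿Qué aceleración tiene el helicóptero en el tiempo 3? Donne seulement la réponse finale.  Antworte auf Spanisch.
a(3) = 2780.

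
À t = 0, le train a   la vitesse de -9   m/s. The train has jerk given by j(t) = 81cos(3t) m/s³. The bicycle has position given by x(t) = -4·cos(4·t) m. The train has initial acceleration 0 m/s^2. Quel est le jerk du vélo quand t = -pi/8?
Nous devons dériver notre équation de la position x(t) = -4·cos(4·t) 3 fois. En dérivant la position, nous obtenons la vitesse: v(t) = 16·sin(4·t). En dérivant la vitesse, nous obtenons l'accélération: a(t) = 64·cos(4·t). En dérivant l'accélération, nous obtenons le jerk: j(t) = -256·sin(4·t). En utilisant j(t) = -256·sin(4·t) et en substituant t = -pi/8, nous trouvons j = 256.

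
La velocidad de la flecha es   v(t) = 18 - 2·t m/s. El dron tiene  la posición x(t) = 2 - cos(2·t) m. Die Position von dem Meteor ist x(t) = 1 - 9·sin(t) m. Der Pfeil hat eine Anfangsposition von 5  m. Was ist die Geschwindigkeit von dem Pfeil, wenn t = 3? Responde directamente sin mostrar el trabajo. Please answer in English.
The velocity at t = 3 is v = 12.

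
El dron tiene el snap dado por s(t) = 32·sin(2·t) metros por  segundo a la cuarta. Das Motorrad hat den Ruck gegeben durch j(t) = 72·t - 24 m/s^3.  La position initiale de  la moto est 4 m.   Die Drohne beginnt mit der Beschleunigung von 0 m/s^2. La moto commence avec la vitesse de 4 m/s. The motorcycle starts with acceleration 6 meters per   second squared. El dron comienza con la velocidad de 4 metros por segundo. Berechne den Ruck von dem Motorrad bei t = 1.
Mit j(t) = 72·t - 24 und Einsetzen von t = 1, finden wir j = 48.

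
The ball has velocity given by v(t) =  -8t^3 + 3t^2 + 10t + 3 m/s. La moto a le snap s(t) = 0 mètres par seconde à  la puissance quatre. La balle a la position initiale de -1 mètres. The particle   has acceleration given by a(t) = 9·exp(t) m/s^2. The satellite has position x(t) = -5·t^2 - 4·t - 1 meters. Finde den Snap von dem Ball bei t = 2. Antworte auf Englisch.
Starting from velocity v(t) = -8·t^3 + 3·t^2 + 10·t + 3, we take 3 derivatives. Taking d/dt of v(t), we find a(t) = -24·t^2 + 6·t + 10. The derivative of acceleration gives jerk: j(t) = 6 - 48·t. Taking d/dt of j(t), we find s(t) = -48. From the given snap equation s(t) = -48, we substitute t = 2 to get s = -48.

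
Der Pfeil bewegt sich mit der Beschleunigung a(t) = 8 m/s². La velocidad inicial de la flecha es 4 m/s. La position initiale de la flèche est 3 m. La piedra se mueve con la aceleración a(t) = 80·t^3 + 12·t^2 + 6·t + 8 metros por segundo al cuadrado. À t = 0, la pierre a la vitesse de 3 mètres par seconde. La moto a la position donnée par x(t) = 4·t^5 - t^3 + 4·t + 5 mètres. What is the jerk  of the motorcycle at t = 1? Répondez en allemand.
Ausgehend von der Position x(t) = 4·t^5 - t^3 + 4·t + 5, nehmen wir 3 Ableitungen. Mit d/dt von x(t) finden wir v(t) = 20·t^4 - 3·t^2 + 4. Mit d/dt von v(t) finden wir a(t) = 80·t^3 - 6·t. Die Ableitung von der Beschleunigung ergibt den Ruck: j(t) = 240·t^2 - 6. Wir haben den Ruck j(t) = 240·t^2 - 6. Durch Einsetzen von t = 1: j(1) = 234.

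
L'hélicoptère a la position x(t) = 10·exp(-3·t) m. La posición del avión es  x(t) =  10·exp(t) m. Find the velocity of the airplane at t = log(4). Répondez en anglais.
To solve this, we need to take 1 derivative of our position equation x(t) = 10·exp(t). The derivative of position gives velocity: v(t) = 10·exp(t). We have velocity v(t) = 10·exp(t). Substituting t = log(4): v(log(4)) = 40.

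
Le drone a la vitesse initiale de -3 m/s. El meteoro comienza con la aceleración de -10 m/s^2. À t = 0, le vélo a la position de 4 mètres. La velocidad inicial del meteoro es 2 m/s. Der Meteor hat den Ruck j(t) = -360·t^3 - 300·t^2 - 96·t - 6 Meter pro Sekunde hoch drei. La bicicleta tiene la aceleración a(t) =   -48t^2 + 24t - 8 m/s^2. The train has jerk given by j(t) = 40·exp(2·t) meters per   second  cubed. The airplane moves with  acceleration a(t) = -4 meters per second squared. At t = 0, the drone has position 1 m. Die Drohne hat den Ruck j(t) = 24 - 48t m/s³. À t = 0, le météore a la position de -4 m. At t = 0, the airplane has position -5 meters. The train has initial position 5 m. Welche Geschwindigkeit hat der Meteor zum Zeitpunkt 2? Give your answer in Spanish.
Debemos encontrar la antiderivada de nuestra ecuación de la sacudida j(t) = -360·t^3 - 300·t^2 - 96·t - 6 2 veces. La antiderivada de la sacudida, con a(0) = -10, da la aceleración: a(t) = -90·t^4 - 100·t^3 - 48·t^2 - 6·t - 10. Tomando ∫a(t)dt y aplicando v(0) = 2, encontramos v(t) = -18·t^5 - 25·t^4 - 16·t^3 - 3·t^2 - 10·t + 2. Usando v(t) = -18·t^5 - 25·t^4 - 16·t^3 - 3·t^2 - 10·t + 2 y sustituyendo t = 2, encontramos v = -1134.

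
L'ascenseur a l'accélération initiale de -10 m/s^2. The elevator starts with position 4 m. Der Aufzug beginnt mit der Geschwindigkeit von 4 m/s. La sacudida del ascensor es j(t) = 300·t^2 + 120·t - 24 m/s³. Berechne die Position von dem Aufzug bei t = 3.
Wir müssen das Integral unserer Gleichung für den Ruck j(t) = 300·t^2 + 120·t - 24 3-mal finden. Durch Integration von dem Ruck und Verwendung der Anfangsbedingung a(0) = -10, erhalten wir a(t) = 100·t^3 + 60·t^2 - 24·t - 10. Die Stammfunktion von der Beschleunigung ist die Geschwindigkeit. Mit v(0) = 4 erhalten wir v(t) = 25·t^4 + 20·t^3 - 12·t^2 - 10·t + 4. Das Integral von der Geschwindigkeit, mit x(0) = 4, ergibt die Position: x(t) = 5·t^5 + 5·t^4 - 4·t^3 - 5·t^2 + 4·t + 4. Mit x(t) = 5·t^5 + 5·t^4 - 4·t^3 - 5·t^2 + 4·t + 4 und Einsetzen von t = 3, finden wir x = 1483.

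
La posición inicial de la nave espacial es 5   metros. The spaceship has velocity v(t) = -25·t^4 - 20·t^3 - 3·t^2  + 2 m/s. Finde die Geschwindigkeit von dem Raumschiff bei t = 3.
Mit v(t) = -25·t^4 - 20·t^3 - 3·t^2 + 2 und Einsetzen von t = 3, finden wir v = -2590.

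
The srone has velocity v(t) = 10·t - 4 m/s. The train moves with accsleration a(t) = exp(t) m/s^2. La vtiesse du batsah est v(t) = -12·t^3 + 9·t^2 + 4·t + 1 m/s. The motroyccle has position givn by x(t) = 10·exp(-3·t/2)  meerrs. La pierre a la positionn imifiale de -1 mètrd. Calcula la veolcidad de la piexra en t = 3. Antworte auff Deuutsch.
Aus der Gleichung für die Geschwindigkeit v(t) = 10·t - 4, setzen wir t = 3 ein und erhalten v = 26.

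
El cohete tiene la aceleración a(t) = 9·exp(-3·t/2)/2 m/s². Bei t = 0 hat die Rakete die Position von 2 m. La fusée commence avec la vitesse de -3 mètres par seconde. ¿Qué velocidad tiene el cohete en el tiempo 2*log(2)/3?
Partiendo de la aceleración a(t) = 9·exp(-3·t/2)/2, tomamos 1 antiderivada. La integral de la aceleración es la velocidad. Usando v(0) = -3, obtenemos v(t) = -3·exp(-3·t/2). Tenemos la velocidad v(t) = -3·exp(-3·t/2). Sustituyendo t = 2*log(2)/3: v(2*log(2)/3) = -3/2.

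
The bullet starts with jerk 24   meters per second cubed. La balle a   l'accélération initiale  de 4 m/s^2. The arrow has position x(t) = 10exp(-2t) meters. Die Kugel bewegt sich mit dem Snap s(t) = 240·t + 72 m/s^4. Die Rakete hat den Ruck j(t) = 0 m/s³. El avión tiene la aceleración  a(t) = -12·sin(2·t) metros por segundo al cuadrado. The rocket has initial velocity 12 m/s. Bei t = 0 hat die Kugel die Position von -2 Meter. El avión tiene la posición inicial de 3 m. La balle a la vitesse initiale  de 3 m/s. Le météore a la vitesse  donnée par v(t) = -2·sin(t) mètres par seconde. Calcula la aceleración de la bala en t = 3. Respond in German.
Ausgehend von dem Snap s(t) = 240·t + 72, nehmen wir 2 Stammfunktionen. Mit ∫s(t)dt und Anwendung von j(0) = 24, finden wir j(t) = 120·t^2 + 72·t + 24. Durch Integration von dem Ruck und Verwendung der Anfangsbedingung a(0) = 4, erhalten wir a(t) = 40·t^3 + 36·t^2 + 24·t + 4. Wir haben die Beschleunigung a(t) = 40·t^3 + 36·t^2 + 24·t + 4. Durch Einsetzen von t = 3: a(3) = 1480.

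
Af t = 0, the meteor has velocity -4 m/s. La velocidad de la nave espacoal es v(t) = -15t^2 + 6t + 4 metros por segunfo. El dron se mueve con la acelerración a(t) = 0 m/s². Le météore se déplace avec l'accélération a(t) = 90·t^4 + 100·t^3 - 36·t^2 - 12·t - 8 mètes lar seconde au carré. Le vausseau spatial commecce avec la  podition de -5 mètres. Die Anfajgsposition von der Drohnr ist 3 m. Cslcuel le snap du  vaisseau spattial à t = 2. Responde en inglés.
We must differentiate our velocity equation v(t) = -15·t^2 + 6·t + 4 3 times. Differentiating velocity, we get acceleration: a(t) = 6 - 30·t. The derivative of acceleration gives jerk: j(t) = -30. The derivative of jerk gives snap: s(t) = 0. From the given snap equation s(t) = 0, we substitute t = 2 to get s = 0.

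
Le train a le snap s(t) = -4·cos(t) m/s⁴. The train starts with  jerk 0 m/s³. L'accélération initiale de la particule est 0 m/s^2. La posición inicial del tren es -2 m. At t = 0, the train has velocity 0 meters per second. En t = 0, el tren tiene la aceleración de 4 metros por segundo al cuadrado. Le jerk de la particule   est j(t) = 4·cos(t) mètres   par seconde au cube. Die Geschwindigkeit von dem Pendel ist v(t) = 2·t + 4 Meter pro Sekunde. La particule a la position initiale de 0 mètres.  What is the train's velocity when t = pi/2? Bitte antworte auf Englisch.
We need to integrate our snap equation s(t) = -4·cos(t) 3 times. Taking ∫s(t)dt and applying j(0) = 0, we find j(t) = -4·sin(t). The antiderivative of jerk, with a(0) = 4, gives acceleration: a(t) = 4·cos(t). The antiderivative of acceleration is velocity. Using v(0) = 0, we get v(t) = 4·sin(t). From the given velocity equation v(t) = 4·sin(t), we substitute t = pi/2 to get v = 4.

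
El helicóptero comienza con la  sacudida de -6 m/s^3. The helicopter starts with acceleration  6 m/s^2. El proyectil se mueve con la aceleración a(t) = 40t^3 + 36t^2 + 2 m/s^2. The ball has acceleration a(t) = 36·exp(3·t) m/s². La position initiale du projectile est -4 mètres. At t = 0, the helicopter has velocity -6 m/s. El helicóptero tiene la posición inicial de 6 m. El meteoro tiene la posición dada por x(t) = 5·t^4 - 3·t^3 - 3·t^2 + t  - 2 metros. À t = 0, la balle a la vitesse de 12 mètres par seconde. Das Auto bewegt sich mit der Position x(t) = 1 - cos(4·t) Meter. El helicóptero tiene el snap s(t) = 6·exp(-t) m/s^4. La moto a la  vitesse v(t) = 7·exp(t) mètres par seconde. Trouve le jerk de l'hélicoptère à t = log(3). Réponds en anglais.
To solve this, we need to take 1 antiderivative of our snap equation s(t) = 6·exp(-t). Finding the integral of s(t) and using j(0) = -6: j(t) = -6·exp(-t). Using j(t) = -6·exp(-t) and substituting t = log(3), we find j = -2.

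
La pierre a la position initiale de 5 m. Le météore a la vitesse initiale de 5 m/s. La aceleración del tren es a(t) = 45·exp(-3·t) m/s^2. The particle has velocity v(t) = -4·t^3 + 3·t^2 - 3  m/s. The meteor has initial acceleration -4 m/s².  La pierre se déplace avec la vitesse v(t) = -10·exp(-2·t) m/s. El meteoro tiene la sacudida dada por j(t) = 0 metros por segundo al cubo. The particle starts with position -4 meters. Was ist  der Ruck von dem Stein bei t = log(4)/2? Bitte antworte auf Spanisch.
Debemos derivar nuestra ecuación de la velocidad v(t) = -10·exp(-2·t) 2 veces. Derivando la velocidad, obtenemos la aceleración: a(t) = 20·exp(-2·t). La derivada de la aceleración da la sacudida: j(t) = -40·exp(-2·t). Tenemos la sacudida j(t) = -40·exp(-2·t). Sustituyendo t = log(4)/2: j(log(4)/2) = -10.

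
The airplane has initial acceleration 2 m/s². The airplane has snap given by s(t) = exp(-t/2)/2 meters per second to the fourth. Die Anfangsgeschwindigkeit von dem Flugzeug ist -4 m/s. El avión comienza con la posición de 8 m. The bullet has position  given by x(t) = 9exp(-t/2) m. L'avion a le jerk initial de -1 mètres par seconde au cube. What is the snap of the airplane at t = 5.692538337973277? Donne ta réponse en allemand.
Mit s(t) = exp(-t/2)/2 und Einsetzen von t = 5.692538337973277, finden wir s = 0.0290302656663290.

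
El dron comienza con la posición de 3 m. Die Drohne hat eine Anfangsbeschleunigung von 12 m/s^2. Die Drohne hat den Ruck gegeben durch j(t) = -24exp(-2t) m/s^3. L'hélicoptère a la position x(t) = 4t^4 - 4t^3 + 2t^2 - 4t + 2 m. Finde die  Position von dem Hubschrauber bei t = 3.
Aus der Gleichung für die Position x(t) = 4·t^4 - 4·t^3 + 2·t^2 - 4·t + 2, setzen wir t = 3 ein und erhalten x = 224.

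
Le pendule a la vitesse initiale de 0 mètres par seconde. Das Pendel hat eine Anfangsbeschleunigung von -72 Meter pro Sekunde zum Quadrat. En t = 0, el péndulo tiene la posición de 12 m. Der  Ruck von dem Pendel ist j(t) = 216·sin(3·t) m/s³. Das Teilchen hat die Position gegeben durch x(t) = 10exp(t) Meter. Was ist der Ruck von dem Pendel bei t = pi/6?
Wir haben den Ruck j(t) = 216·sin(3·t). Durch Einsetzen von t = pi/6: j(pi/6) = 216.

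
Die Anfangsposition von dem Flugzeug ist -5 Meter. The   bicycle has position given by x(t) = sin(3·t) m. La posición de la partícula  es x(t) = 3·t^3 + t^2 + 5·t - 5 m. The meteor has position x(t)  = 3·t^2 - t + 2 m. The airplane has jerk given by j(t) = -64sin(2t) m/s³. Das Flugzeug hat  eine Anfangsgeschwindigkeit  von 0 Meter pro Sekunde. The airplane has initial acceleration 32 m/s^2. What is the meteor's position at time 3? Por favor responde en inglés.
Using x(t) = 3·t^2 - t + 2 and substituting t = 3, we find x = 26.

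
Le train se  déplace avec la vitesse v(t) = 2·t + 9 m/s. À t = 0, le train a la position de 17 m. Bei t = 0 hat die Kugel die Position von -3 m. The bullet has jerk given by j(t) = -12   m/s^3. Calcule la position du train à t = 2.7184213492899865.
Pour résoudre ceci, nous devons prendre 1 intégrale de notre équation de la vitesse v(t) = 2·t + 9. En prenant ∫v(t)dt et en appliquant x(0) = 17, nous trouvons x(t) = t^2 + 9·t + 17. En utilisant x(t) = t^2 + 9·t + 17 et en substituant t = 2.7184213492899865, nous trouvons x = 48.8556067758855.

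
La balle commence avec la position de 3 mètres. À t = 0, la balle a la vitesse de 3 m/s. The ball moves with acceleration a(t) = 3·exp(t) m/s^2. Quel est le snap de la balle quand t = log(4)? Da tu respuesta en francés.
Nous devons dériver notre équation de l'accélération a(t) = 3·exp(t) 2 fois. En prenant d/dt de a(t), nous trouvons j(t) = 3·exp(t). En prenant d/dt de j(t), nous trouvons s(t) = 3·exp(t). De l'équation du snap s(t) = 3·exp(t), nous substituons t = log(4) pour obtenir s = 12.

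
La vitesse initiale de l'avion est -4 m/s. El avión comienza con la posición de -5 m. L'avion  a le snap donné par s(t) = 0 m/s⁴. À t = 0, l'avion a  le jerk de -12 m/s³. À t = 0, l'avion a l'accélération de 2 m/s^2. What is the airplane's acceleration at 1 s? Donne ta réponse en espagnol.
Para resolver esto, necesitamos tomar 2 antiderivadas de nuestra ecuación del snap s(t) = 0. Integrando el snap y usando la condición inicial j(0) = -12, obtenemos j(t) = -12. La antiderivada de la sacudida es la aceleración. Usando a(0) = 2, obtenemos a(t) = 2 - 12·t. Tenemos la aceleración a(t) = 2 - 12·t. Sustituyendo t = 1: a(1) = -10.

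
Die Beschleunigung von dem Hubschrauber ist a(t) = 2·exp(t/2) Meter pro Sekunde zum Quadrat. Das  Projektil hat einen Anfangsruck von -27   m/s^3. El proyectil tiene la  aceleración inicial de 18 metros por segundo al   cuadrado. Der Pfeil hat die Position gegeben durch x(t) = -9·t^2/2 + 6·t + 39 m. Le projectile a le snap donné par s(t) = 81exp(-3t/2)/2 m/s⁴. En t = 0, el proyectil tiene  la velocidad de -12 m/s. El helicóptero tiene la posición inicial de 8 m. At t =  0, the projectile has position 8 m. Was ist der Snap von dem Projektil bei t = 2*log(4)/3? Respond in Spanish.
Usando s(t) = 81·exp(-3·t/2)/2 y sustituyendo t = 2*log(4)/3, encontramos s = 81/8.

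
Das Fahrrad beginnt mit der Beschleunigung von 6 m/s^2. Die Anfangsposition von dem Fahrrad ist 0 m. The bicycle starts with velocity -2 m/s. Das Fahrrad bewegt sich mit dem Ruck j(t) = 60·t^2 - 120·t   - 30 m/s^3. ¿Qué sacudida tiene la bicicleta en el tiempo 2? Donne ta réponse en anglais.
We have jerk j(t) = 60·t^2 - 120·t - 30. Substituting t = 2: j(2) = -30.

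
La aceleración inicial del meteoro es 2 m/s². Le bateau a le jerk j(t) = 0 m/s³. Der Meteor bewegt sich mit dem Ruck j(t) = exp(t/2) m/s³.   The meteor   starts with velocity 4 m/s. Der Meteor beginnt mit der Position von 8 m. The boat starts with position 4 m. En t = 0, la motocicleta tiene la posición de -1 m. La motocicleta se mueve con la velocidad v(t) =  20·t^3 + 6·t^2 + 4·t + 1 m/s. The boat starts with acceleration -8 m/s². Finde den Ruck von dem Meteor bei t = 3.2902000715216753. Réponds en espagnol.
Usando j(t) = exp(t/2) y sustituyendo t = 3.2902000715216753, encontramos j = 5.18152821914090.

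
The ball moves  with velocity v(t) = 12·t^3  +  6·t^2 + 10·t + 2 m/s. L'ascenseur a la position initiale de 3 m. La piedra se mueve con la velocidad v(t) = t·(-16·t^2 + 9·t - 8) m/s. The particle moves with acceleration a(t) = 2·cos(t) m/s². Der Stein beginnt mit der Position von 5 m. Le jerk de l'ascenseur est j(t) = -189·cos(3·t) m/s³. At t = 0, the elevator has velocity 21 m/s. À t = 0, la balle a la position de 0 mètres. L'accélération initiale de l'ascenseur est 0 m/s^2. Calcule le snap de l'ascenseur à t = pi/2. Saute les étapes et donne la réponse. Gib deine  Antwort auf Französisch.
s(pi/2) = -567.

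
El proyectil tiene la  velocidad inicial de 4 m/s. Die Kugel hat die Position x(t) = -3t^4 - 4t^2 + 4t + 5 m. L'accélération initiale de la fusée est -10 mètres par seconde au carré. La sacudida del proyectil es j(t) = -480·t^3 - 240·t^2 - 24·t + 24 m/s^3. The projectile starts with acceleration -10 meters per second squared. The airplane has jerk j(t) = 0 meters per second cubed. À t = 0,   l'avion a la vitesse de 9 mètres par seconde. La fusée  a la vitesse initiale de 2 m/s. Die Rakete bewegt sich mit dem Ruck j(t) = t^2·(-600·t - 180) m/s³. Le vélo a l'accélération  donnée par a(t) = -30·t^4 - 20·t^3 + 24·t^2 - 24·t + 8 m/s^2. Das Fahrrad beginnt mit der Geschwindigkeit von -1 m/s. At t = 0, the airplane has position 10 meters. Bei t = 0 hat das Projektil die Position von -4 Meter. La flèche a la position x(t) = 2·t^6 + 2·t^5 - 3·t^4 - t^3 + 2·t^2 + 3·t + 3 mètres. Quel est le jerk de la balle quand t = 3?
En partant de la position x(t) = -3·t^4 - 4·t^2 + 4·t + 5, nous prenons 3 dérivées. En dérivant la position, nous obtenons la vitesse: v(t) = -12·t^3 - 8·t + 4. La dérivée de la vitesse donne l'accélération: a(t) = -36·t^2 - 8. En prenant d/dt de a(t), nous trouvons j(t) = -72·t. De l'équation du jerk j(t) = -72·t, nous substituons t = 3 pour obtenir j = -216.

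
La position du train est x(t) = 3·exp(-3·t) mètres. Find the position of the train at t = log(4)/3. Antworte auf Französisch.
De l'équation de la position x(t) = 3·exp(-3·t), nous substituons t = log(4)/3 pour obtenir x = 3/4.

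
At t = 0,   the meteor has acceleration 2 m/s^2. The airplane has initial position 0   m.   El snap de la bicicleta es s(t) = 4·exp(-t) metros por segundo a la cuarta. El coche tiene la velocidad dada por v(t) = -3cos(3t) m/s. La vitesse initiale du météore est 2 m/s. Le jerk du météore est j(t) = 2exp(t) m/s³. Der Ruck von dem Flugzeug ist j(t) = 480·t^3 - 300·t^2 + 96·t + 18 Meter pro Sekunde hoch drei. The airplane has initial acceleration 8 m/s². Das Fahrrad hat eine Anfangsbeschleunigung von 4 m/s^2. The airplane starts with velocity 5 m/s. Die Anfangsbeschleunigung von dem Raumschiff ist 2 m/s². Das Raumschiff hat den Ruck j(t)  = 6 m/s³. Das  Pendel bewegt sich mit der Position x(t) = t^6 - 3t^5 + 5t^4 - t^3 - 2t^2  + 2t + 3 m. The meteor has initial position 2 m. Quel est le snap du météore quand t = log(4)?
Pour résoudre ceci, nous devons prendre 1 dérivée de notre équation du jerk j(t) = 2·exp(t). En dérivant le jerk, nous obtenons le snap: s(t) = 2·exp(t). Nous avons le snap s(t) = 2·exp(t). En substituant t = log(4): s(log(4)) = 8.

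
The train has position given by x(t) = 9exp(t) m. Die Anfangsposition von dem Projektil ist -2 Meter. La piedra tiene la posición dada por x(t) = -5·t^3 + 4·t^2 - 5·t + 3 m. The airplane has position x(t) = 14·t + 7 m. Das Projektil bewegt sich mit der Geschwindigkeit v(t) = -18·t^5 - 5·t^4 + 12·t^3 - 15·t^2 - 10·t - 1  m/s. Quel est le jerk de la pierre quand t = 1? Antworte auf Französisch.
Nous devons dériver notre équation de la position x(t) = -5·t^3 + 4·t^2 - 5·t + 3 3 fois. La dérivée de la position donne la vitesse: v(t) = -15·t^2 + 8·t - 5. En prenant d/dt de v(t), nous trouvons a(t) = 8 - 30·t. La dérivée de l'accélération donne le jerk: j(t) = -30. Nous avons le jerk j(t) = -30. En substituant t = 1: j(1) = -30.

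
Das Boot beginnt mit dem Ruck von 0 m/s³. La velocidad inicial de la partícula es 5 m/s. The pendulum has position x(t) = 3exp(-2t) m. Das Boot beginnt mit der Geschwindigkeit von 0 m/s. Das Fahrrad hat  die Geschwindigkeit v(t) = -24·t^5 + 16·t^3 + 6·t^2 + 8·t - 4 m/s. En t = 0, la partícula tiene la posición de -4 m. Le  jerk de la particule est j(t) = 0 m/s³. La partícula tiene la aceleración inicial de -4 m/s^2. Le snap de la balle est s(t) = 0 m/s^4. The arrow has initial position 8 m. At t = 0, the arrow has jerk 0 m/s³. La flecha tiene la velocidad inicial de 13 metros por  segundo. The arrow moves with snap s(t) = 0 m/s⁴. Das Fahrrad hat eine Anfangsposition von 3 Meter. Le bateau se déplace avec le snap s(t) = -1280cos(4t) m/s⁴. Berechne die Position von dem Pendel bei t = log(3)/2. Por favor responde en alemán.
Aus der Gleichung für die Position x(t) = 3·exp(-2·t), setzen wir t = log(3)/2 ein und erhalten x = 1.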